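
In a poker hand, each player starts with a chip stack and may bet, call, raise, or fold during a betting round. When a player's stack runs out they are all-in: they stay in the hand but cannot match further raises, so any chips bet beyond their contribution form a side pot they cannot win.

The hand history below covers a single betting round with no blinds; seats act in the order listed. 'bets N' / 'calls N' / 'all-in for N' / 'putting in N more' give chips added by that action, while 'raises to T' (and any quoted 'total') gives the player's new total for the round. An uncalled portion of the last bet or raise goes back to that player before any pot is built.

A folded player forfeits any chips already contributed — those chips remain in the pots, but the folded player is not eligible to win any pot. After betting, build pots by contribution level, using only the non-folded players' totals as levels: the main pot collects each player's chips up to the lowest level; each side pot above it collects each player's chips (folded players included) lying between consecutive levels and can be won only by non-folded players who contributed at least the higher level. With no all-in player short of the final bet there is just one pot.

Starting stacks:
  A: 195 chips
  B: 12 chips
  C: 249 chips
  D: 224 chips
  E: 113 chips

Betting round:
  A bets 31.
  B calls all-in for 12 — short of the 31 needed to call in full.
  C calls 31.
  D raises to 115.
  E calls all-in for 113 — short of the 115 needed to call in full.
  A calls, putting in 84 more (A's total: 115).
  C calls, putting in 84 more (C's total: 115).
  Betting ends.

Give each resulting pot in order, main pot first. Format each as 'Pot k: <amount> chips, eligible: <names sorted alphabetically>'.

Pot 1: 60 chips, eligible: A, B, C, D, E
Pot 2: 404 chips, eligible: A, C, D, E
Pot 3: 6 chips, eligible: A, C, D

Derivation:
Contributions: A=115, B=12, C=115, D=115, E=113
Pot levels (distinct totals of non-folded players): 12, 113, 115
Layer 1-12: 12 each from A, B, C, D, E = 12*5 = 60 chips; eligible A, B, C, D, E
Layer 13-113: 101 each from A, C, D, E = 101*4 = 404 chips; eligible A, C, D, E
Layer 114-115: 2 each from A, C, D = 2*3 = 6 chips; eligible A, C, D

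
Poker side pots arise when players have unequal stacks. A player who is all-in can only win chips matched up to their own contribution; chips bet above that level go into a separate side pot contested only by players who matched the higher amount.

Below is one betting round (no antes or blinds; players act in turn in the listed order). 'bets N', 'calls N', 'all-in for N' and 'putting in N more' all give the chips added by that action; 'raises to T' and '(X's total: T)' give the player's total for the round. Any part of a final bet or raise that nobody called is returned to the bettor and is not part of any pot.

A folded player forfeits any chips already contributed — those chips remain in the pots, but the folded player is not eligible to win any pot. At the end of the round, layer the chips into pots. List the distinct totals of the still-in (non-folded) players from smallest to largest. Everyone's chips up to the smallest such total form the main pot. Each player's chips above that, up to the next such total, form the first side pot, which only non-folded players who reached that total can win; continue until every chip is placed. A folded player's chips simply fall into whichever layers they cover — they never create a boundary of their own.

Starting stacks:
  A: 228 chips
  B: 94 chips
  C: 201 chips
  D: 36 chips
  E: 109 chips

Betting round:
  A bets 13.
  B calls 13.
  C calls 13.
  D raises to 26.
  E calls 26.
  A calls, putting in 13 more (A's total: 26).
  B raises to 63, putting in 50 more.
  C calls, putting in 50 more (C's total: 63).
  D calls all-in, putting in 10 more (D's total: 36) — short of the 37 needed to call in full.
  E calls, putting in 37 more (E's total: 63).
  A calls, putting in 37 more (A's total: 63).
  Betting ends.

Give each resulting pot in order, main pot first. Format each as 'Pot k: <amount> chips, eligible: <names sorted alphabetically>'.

Contributions: A=63, B=63, C=63, D=36, E=63
Pot levels (distinct totals of non-folded players): 36, 63
Layer 1-36: 36 each from A, B, C, D, E = 36*5 = 180 chips; eligible A, B, C, D, E
Layer 37-63: 27 each from A, B, C, E = 27*4 = 108 chips; eligible A, B, C, E

Pot 1: 180 chips, eligible: A, B, C, D, E
Pot 2: 108 chips, eligible: A, B, C, E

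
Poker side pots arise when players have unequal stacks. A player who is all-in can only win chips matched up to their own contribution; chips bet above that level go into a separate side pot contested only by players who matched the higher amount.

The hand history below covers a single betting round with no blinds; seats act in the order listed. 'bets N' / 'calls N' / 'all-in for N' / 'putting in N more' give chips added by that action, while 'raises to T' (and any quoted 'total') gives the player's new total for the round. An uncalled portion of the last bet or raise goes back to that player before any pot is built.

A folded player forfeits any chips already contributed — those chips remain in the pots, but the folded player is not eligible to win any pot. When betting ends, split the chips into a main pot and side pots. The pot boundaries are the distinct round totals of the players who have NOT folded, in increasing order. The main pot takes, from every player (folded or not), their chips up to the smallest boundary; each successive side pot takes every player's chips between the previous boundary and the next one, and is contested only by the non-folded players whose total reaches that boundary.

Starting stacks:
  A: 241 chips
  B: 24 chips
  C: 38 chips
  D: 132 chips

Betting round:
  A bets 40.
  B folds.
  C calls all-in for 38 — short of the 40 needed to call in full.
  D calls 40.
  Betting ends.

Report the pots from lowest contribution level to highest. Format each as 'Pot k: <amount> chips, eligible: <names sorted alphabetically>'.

Contributions: A=40, C=38, D=40
Folded: B
Pot levels (distinct totals of non-folded players): 38, 40
Layer 1-38: 38 each from A, C, D = 38*3 = 114 chips; eligible A, C, D
Layer 39-40: 2 each from A, D = 2*2 = 4 chips; eligible A, D

Pot 1: 114 chips, eligible: A, C, D
Pot 2: 4 chips, eligible: A, D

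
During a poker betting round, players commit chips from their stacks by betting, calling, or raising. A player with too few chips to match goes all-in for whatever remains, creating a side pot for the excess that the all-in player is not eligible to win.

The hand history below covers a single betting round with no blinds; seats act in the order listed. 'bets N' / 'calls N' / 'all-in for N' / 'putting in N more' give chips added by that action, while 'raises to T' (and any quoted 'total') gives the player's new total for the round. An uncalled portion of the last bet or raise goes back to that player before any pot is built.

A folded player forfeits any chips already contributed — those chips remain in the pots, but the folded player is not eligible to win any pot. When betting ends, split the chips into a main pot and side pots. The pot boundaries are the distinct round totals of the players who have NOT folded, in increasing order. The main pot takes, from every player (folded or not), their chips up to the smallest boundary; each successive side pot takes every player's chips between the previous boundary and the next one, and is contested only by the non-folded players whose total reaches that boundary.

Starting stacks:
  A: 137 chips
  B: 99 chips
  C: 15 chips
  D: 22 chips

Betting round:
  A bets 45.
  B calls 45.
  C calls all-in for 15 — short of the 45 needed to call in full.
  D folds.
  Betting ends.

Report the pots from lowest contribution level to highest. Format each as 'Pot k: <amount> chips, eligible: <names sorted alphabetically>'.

Pot 1: 45 chips, eligible: A, B, C
Pot 2: 60 chips, eligible: A, B

Derivation:
Contributions: A=45, B=45, C=15
Folded: D
Pot levels (distinct totals of non-folded players): 15, 45
Layer 1-15: 15 each from A, B, C = 15*3 = 45 chips; eligible A, B, C
Layer 16-45: 30 each from A, B = 30*2 = 60 chips; eligible A, B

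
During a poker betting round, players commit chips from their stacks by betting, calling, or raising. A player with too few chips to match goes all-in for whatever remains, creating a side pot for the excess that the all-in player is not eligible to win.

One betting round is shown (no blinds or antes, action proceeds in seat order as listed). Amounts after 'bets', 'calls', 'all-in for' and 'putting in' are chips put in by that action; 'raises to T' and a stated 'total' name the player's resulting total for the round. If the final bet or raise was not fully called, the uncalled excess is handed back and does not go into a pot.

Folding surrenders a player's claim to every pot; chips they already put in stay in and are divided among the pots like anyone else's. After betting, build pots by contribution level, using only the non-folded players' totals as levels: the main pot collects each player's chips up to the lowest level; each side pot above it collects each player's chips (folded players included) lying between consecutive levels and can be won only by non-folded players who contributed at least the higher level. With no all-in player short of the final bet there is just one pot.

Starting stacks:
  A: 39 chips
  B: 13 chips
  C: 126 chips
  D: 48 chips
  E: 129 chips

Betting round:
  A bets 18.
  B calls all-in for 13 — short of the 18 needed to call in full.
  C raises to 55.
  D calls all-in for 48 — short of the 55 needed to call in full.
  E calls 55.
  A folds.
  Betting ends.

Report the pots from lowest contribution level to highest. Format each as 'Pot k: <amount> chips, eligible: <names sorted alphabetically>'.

Pot 1: 65 chips, eligible: B, C, D, E
Pot 2: 110 chips, eligible: C, D, E
Pot 3: 14 chips, eligible: C, E

Derivation:
Contributions: A=18, B=13, C=55, D=48, E=55
Folded: A
Pot levels (distinct totals of non-folded players): 13, 48, 55
Layer 1-13: 13 each from A, B, C, D, E = 13*5 = 65 chips; eligible B, C, D, E
Layer 14-48: A 5 + C 35 + D 35 + E 35 = 110 chips; eligible C, D, E
Layer 49-55: 7 each from C, E = 7*2 = 14 chips; eligible C, E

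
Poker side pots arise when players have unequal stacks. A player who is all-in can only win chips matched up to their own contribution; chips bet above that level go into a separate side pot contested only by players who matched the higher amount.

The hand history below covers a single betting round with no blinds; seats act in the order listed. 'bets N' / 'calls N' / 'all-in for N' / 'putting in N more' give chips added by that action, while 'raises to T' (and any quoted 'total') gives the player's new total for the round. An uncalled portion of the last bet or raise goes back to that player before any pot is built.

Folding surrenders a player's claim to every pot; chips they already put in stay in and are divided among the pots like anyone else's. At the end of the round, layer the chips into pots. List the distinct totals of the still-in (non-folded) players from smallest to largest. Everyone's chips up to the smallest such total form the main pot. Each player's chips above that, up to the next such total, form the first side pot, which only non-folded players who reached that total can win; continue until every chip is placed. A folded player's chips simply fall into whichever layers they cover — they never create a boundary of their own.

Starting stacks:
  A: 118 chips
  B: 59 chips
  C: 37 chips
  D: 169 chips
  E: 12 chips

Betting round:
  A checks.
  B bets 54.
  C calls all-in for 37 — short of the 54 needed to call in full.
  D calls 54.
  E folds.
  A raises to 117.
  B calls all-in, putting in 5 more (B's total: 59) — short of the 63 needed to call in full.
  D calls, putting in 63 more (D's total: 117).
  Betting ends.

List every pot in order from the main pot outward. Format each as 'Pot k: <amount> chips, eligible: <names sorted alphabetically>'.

Pot 1: 148 chips, eligible: A, B, C, D
Pot 2: 66 chips, eligible: A, B, D
Pot 3: 116 chips, eligible: A, D

Derivation:
Contributions: A=117, B=59, C=37, D=117
Folded: E
Pot levels (distinct totals of non-folded players): 37, 59, 117
Layer 1-37: 37 each from A, B, C, D = 37*4 = 148 chips; eligible A, B, C, D
Layer 38-59: 22 each from A, B, D = 22*3 = 66 chips; eligible A, B, D
Layer 60-117: 58 each from A, D = 58*2 = 116 chips; eligible A, D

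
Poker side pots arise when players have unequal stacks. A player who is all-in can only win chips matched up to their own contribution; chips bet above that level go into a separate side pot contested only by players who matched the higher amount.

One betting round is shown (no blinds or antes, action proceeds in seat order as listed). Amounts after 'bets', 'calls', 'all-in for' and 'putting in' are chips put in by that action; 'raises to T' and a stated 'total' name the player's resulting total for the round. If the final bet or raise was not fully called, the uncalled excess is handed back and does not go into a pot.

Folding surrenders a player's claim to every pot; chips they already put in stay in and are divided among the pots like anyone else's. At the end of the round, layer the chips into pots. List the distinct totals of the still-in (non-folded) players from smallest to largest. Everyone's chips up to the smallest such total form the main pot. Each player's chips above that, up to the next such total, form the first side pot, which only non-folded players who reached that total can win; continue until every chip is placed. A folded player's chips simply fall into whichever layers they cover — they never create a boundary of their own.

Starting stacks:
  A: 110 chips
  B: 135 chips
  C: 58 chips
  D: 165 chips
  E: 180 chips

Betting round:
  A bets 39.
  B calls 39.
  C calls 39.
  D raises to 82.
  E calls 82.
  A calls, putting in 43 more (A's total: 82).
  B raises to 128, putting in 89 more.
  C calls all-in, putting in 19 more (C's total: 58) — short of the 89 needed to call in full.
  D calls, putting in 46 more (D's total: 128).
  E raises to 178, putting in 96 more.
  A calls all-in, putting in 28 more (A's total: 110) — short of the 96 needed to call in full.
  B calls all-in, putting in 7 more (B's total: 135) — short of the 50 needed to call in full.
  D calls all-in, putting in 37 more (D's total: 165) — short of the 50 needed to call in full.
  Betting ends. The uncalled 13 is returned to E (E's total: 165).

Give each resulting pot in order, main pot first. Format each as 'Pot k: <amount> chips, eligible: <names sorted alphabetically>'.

Contributions (after 13 returned to E): A=110, B=135, C=58, D=165, E=165
Pot levels (distinct totals of non-folded players): 58, 110, 135, 165
Layer 1-58: 58 each from A, B, C, D, E = 58*5 = 290 chips; eligible A, B, C, D, E
Layer 59-110: 52 each from A, B, D, E = 52*4 = 208 chips; eligible A, B, D, E
Layer 111-135: 25 each from B, D, E = 25*3 = 75 chips; eligible B, D, E
Layer 136-165: 30 each from D, E = 30*2 = 60 chips; eligible D, E

Pot 1: 290 chips, eligible: A, B, C, D, E
Pot 2: 208 chips, eligible: A, B, D, E
Pot 3: 75 chips, eligible: B, D, E
Pot 4: 60 chips, eligible: D, E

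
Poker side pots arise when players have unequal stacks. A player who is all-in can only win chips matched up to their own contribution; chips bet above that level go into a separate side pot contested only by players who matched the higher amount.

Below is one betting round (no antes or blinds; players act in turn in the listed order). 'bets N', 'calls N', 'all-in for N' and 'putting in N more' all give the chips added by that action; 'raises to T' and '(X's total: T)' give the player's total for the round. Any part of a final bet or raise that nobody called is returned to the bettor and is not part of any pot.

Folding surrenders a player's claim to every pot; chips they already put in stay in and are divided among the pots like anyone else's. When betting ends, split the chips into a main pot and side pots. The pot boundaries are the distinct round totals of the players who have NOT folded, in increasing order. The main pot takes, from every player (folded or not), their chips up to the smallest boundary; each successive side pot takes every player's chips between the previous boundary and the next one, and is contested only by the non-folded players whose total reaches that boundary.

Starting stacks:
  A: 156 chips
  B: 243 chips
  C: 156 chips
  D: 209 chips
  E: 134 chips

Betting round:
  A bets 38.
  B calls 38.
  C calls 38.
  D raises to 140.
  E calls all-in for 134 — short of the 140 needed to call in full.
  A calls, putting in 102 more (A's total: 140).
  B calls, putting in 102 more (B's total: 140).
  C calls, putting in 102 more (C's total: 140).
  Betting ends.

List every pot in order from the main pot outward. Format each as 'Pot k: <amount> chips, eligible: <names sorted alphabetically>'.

Pot 1: 670 chips, eligible: A, B, C, D, E
Pot 2: 24 chips, eligible: A, B, C, D

Derivation:
Contributions: A=140, B=140, C=140, D=140, E=134
Pot levels (distinct totals of non-folded players): 134, 140
Layer 1-134: 134 each from A, B, C, D, E = 134*5 = 670 chips; eligible A, B, C, D, E
Layer 135-140: 6 each from A, B, C, D = 6*4 = 24 chips; eligible A, B, C, D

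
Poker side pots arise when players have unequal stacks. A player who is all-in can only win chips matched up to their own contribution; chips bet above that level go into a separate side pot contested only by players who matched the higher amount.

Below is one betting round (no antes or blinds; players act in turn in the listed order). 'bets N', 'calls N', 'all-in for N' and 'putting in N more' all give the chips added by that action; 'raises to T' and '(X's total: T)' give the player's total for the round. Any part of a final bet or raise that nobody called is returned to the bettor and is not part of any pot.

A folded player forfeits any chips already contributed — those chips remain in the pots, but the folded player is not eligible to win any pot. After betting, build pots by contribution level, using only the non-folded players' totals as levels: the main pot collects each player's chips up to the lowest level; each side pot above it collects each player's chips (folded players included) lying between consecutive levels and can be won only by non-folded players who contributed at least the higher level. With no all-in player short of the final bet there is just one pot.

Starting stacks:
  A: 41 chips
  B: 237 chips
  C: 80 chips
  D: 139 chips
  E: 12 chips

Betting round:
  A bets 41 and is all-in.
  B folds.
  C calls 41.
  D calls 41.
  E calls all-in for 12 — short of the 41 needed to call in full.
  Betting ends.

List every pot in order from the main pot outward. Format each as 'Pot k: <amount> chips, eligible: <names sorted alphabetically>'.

Pot 1: 48 chips, eligible: A, C, D, E
Pot 2: 87 chips, eligible: A, C, D

Derivation:
Contributions: A=41, C=41, D=41, E=12
Folded: B
Pot levels (distinct totals of non-folded players): 12, 41
Layer 1-12: 12 each from A, C, D, E = 12*4 = 48 chips; eligible A, C, D, E
Layer 13-41: 29 each from A, C, D = 29*3 = 87 chips; eligible A, C, D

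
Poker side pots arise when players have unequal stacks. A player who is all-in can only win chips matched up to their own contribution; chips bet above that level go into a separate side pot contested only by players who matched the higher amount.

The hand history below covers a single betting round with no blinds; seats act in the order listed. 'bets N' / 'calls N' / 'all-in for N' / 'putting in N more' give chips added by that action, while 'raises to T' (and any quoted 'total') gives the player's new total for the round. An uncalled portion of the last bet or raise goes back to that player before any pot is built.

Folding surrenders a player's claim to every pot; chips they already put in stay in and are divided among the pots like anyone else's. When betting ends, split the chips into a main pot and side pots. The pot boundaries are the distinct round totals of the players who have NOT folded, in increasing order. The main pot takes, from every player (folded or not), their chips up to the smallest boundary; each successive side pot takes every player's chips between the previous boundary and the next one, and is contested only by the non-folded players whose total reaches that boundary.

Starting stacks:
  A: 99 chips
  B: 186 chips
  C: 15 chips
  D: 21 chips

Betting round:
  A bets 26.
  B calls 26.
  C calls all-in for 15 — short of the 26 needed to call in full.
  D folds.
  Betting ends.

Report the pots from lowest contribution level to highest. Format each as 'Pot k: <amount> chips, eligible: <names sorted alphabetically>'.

Contributions: A=26, B=26, C=15
Folded: D
Pot levels (distinct totals of non-folded players): 15, 26
Layer 1-15: 15 each from A, B, C = 15*3 = 45 chips; eligible A, B, C
Layer 16-26: 11 each from A, B = 11*2 = 22 chips; eligible A, B

Pot 1: 45 chips, eligible: A, B, C
Pot 2: 22 chips, eligible: A, B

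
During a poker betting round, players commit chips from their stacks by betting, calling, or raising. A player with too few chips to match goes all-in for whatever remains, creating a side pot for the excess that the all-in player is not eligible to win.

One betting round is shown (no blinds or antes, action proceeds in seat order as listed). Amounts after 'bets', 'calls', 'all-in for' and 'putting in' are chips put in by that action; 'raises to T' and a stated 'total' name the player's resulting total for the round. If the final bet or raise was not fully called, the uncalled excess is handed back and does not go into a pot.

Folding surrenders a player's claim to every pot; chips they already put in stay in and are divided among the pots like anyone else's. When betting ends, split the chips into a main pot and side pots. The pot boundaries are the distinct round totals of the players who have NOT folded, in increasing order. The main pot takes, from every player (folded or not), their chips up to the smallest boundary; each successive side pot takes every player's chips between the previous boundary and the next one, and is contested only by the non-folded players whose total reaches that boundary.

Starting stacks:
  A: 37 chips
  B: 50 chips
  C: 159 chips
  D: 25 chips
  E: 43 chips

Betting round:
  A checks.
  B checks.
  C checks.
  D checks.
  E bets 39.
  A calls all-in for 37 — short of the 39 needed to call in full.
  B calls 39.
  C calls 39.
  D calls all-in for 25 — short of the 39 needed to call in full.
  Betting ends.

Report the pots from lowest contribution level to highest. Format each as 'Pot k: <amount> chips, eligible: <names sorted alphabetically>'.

Contributions: A=37, B=39, C=39, D=25, E=39
Pot levels (distinct totals of non-folded players): 25, 37, 39
Layer 1-25: 25 each from A, B, C, D, E = 25*5 = 125 chips; eligible A, B, C, D, E
Layer 26-37: 12 each from A, B, C, E = 12*4 = 48 chips; eligible A, B, C, E
Layer 38-39: 2 each from B, C, E = 2*3 = 6 chips; eligible B, C, E

Pot 1: 125 chips, eligible: A, B, C, D, E
Pot 2: 48 chips, eligible: A, B, C, E
Pot 3: 6 chips, eligible: B, C, E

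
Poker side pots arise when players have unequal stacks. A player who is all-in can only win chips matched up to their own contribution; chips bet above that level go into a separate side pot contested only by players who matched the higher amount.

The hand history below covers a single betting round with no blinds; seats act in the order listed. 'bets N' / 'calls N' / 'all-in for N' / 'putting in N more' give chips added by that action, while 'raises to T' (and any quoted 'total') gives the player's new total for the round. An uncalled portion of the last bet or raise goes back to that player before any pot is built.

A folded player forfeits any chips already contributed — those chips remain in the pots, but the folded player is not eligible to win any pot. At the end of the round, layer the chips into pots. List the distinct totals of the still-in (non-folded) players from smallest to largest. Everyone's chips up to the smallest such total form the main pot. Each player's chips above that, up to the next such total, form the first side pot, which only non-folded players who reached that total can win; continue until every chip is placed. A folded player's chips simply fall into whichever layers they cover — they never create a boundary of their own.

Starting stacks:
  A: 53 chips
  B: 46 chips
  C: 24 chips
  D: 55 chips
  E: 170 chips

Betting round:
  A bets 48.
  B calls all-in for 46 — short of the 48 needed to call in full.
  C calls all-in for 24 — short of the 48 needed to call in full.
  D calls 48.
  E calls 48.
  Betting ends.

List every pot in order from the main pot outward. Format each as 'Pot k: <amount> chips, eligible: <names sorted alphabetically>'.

Pot 1: 120 chips, eligible: A, B, C, D, E
Pot 2: 88 chips, eligible: A, B, D, E
Pot 3: 6 chips, eligible: A, D, E

Derivation:
Contributions: A=48, B=46, C=24, D=48, E=48
Pot levels (distinct totals of non-folded players): 24, 46, 48
Layer 1-24: 24 each from A, B, C, D, E = 24*5 = 120 chips; eligible A, B, C, D, E
Layer 25-46: 22 each from A, B, D, E = 22*4 = 88 chips; eligible A, B, D, E
Layer 47-48: 2 each from A, D, E = 2*3 = 6 chips; eligible A, D, E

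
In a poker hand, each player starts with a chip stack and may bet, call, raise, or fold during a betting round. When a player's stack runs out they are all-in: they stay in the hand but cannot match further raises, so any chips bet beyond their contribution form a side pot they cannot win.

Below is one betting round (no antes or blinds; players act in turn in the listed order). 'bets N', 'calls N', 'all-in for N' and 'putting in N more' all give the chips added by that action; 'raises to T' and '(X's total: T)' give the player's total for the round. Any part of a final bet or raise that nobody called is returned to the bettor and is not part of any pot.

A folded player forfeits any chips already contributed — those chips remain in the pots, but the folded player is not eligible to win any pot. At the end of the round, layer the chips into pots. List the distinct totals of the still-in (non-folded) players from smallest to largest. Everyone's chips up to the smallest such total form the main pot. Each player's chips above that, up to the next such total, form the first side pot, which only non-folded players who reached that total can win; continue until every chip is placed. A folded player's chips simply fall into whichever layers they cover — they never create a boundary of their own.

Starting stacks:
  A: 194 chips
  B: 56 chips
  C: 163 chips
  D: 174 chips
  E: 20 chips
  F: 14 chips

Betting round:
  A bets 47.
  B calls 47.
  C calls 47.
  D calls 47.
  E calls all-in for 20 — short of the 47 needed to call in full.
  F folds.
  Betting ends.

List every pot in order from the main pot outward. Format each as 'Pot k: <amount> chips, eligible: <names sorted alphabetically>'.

Pot 1: 100 chips, eligible: A, B, C, D, E
Pot 2: 108 chips, eligible: A, B, C, D

Derivation:
Contributions: A=47, B=47, C=47, D=47, E=20
Folded: F
Pot levels (distinct totals of non-folded players): 20, 47
Layer 1-20: 20 each from A, B, C, D, E = 20*5 = 100 chips; eligible A, B, C, D, E
Layer 21-47: 27 each from A, B, C, D = 27*4 = 108 chips; eligible A, B, C, D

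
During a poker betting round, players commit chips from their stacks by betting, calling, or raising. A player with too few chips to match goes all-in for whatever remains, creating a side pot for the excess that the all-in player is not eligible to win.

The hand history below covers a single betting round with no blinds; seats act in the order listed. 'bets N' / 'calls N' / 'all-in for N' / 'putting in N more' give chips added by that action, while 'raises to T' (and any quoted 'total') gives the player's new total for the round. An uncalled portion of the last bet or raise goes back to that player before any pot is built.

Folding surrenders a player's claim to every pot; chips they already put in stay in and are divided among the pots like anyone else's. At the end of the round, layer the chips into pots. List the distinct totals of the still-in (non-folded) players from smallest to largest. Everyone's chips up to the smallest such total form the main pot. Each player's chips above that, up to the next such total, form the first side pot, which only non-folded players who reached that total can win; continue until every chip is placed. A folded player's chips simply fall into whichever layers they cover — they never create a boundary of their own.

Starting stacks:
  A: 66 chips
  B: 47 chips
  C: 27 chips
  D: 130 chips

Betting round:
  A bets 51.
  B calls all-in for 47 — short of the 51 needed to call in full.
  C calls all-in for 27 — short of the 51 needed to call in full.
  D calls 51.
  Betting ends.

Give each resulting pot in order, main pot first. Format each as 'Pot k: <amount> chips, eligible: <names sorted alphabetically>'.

Contributions: A=51, B=47, C=27, D=51
Pot levels (distinct totals of non-folded players): 27, 47, 51
Layer 1-27: 27 each from A, B, C, D = 27*4 = 108 chips; eligible A, B, C, D
Layer 28-47: 20 each from A, B, D = 20*3 = 60 chips; eligible A, B, D
Layer 48-51: 4 each from A, D = 4*2 = 8 chips; eligible A, D

Pot 1: 108 chips, eligible: A, B, C, D
Pot 2: 60 chips, eligible: A, B, D
Pot 3: 8 chips, eligible: A, D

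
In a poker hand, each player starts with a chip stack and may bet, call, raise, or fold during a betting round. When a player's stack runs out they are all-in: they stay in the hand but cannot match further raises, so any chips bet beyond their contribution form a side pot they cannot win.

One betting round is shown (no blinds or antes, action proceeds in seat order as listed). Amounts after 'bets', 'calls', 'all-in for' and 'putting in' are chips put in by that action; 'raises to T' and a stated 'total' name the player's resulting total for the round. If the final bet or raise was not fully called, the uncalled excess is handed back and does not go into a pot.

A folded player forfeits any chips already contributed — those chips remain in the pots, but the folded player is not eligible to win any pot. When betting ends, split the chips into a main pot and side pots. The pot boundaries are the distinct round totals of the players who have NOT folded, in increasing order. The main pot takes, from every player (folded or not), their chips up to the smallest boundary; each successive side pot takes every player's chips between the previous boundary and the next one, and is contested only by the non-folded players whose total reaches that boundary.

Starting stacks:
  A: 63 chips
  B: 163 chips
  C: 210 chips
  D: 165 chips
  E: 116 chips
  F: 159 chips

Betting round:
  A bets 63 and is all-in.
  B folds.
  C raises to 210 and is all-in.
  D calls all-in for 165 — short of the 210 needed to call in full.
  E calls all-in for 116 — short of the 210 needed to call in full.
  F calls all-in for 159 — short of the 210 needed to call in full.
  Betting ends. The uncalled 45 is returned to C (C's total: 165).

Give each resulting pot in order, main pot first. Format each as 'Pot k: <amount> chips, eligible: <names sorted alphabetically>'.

Pot 1: 315 chips, eligible: A, C, D, E, F
Pot 2: 212 chips, eligible: C, D, E, F
Pot 3: 129 chips, eligible: C, D, F
Pot 4: 12 chips, eligible: C, D

Derivation:
Contributions (after 45 returned to C): A=63, C=165, D=165, E=116, F=159
Folded: B
Pot levels (distinct totals of non-folded players): 63, 116, 159, 165
Layer 1-63: 63 each from A, C, D, E, F = 63*5 = 315 chips; eligible A, C, D, E, F
Layer 64-116: 53 each from C, D, E, F = 53*4 = 212 chips; eligible C, D, E, F
Layer 117-159: 43 each from C, D, F = 43*3 = 129 chips; eligible C, D, F
Layer 160-165: 6 each from C, D = 6*2 = 12 chips; eligible C, D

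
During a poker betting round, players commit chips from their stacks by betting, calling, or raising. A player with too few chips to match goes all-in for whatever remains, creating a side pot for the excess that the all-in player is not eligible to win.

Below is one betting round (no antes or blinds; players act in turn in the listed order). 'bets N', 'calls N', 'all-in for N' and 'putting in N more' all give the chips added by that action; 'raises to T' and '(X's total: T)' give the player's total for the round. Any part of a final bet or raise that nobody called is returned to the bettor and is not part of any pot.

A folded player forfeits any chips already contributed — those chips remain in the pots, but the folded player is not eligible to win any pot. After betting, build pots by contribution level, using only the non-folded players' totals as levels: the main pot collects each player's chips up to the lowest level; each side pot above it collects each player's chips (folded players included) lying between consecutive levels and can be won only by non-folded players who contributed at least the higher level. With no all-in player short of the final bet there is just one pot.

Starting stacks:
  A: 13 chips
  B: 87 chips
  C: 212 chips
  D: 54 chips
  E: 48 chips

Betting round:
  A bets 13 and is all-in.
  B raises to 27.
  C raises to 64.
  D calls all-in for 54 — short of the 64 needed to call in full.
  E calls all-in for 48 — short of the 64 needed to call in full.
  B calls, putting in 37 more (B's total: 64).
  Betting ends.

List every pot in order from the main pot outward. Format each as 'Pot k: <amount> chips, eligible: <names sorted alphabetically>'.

Contributions: A=13, B=64, C=64, D=54, E=48
Pot levels (distinct totals of non-folded players): 13, 48, 54, 64
Layer 1-13: 13 each from A, B, C, D, E = 13*5 = 65 chips; eligible A, B, C, D, E
Layer 14-48: 35 each from B, C, D, E = 35*4 = 140 chips; eligible B, C, D, E
Layer 49-54: 6 each from B, C, D = 6*3 = 18 chips; eligible B, C, D
Layer 55-64: 10 each from B, C = 10*2 = 20 chips; eligible B, C

Pot 1: 65 chips, eligible: A, B, C, D, E
Pot 2: 140 chips, eligible: B, C, D, E
Pot 3: 18 chips, eligible: B, C, D
Pot 4: 20 chips, eligible: B, C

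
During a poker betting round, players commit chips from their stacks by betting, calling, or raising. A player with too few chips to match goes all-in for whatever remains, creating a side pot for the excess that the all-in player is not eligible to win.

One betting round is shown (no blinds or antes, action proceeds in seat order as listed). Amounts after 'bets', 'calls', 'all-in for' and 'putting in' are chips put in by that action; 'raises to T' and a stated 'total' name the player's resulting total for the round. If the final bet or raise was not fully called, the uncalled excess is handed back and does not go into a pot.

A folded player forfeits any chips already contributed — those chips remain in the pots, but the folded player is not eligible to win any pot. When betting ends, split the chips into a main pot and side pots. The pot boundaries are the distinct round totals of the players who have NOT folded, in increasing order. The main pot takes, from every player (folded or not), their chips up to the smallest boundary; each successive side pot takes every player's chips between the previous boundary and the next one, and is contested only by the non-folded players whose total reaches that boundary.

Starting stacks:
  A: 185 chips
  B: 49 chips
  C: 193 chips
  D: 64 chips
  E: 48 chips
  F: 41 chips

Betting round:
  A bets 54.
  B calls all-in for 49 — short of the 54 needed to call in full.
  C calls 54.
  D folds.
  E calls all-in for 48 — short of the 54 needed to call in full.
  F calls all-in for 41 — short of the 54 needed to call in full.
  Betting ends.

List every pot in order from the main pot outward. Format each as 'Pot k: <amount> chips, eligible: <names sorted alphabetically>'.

Pot 1: 205 chips, eligible: A, B, C, E, F
Pot 2: 28 chips, eligible: A, B, C, E
Pot 3: 3 chips, eligible: A, B, C
Pot 4: 10 chips, eligible: A, C

Derivation:
Contributions: A=54, B=49, C=54, E=48, F=41
Folded: D
Pot levels (distinct totals of non-folded players): 41, 48, 49, 54
Layer 1-41: 41 each from A, B, C, E, F = 41*5 = 205 chips; eligible A, B, C, E, F
Layer 42-48: 7 each from A, B, C, E = 7*4 = 28 chips; eligible A, B, C, E
Layer 49-49: 1 each from A, B, C = 1*3 = 3 chips; eligible A, B, C
Layer 50-54: 5 each from A, C = 5*2 = 10 chips; eligible A, C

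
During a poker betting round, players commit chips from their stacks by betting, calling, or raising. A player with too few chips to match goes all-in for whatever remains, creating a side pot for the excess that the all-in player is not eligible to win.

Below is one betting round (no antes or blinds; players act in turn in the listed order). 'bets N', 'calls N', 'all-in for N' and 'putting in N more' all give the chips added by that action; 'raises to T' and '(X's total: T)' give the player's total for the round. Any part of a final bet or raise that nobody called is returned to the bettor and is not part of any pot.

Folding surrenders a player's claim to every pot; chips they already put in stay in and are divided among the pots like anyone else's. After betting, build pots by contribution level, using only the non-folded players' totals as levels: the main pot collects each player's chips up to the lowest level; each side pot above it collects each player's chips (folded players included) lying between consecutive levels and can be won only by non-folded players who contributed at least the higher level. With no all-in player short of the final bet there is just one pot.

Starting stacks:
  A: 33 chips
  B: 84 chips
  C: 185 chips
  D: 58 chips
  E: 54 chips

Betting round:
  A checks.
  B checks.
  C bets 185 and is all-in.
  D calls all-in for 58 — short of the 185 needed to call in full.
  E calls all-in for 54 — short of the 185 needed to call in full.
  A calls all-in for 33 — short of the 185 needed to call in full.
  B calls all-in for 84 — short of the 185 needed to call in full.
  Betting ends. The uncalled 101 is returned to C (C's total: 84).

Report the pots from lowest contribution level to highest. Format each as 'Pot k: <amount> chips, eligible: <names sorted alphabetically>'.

Contributions (after 101 returned to C): A=33, B=84, C=84, D=58, E=54
Pot levels (distinct totals of non-folded players): 33, 54, 58, 84
Layer 1-33: 33 each from A, B, C, D, E = 33*5 = 165 chips; eligible A, B, C, D, E
Layer 34-54: 21 each from B, C, D, E = 21*4 = 84 chips; eligible B, C, D, E
Layer 55-58: 4 each from B, C, D = 4*3 = 12 chips; eligible B, C, D
Layer 59-84: 26 each from B, C = 26*2 = 52 chips; eligible B, C

Pot 1: 165 chips, eligible: A, B, C, D, E
Pot 2: 84 chips, eligible: B, C, D, E
Pot 3: 12 chips, eligible: B, C, D
Pot 4: 52 chips, eligible: B, C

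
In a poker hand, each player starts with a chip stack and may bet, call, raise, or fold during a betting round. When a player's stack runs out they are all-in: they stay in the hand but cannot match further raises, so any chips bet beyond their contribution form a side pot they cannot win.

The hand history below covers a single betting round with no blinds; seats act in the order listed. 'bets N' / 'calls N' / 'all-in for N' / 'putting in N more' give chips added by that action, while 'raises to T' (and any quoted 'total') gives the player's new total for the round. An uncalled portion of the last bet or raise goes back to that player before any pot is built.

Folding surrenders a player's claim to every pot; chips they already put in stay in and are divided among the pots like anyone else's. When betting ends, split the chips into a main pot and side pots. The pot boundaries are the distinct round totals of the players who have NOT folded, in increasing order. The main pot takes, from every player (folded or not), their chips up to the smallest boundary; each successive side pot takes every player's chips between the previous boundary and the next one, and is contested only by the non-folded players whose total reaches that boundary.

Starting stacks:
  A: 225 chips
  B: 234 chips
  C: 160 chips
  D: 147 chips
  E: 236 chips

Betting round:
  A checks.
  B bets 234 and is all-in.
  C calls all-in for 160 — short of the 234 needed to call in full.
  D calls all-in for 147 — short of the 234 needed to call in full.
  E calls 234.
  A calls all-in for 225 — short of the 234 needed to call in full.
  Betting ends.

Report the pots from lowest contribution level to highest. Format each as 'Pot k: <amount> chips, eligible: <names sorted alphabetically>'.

Contributions: A=225, B=234, C=160, D=147, E=234
Pot levels (distinct totals of non-folded players): 147, 160, 225, 234
Layer 1-147: 147 each from A, B, C, D, E = 147*5 = 735 chips; eligible A, B, C, D, E
Layer 148-160: 13 each from A, B, C, E = 13*4 = 52 chips; eligible A, B, C, E
Layer 161-225: 65 each from A, B, E = 65*3 = 195 chips; eligible A, B, E
Layer 226-234: 9 each from B, E = 9*2 = 18 chips; eligible B, E

Pot 1: 735 chips, eligible: A, B, C, D, E
Pot 2: 52 chips, eligible: A, B, C, E
Pot 3: 195 chips, eligible: A, B, E
Pot 4: 18 chips, eligible: B, E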